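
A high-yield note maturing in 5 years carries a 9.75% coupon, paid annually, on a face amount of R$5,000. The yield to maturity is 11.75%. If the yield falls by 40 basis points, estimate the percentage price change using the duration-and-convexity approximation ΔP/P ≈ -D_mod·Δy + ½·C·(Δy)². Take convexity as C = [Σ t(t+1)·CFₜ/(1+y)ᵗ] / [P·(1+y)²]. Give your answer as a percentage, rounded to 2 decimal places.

With y = 0.1175:
  t   CF        PV=CF/(1+0.1175)^t    t·PV        t(t+1)·PV
  1       487.50       436.2416       436.2416         872.4832
  2       487.50       390.3728       780.7456       2,342.2368
  3       487.50       349.3269     1,047.9807       4,191.9227
  4       487.50       312.5968     1,250.3871       6,251.9355
  5     5,487.50     3,148.7405    15,743.7026      94,462.2159
  Σ                  4,637.2786    19,259.0577     108,120.7942
P = 4,637.2786; D_Mac = 4.15309 yrs; D_mod = 3.71642 yrs; C = 18.67029.
Duration effect: -3.71642 × (-0.004) = +0.014866
Convexity effect: 0.5 × 18.67029 × (-0.004)² = +0.0001494
ΔP/P ≈ +0.014866 + 0.0001494 = +0.015015 = +1.5015%.

+1.50%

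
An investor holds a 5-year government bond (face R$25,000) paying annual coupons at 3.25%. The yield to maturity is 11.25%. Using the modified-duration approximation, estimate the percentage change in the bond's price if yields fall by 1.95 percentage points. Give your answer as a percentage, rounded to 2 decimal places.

+8.11%

Periodic yield y = 0.1125. Modified duration first:
  t   CF        PV=CF/(1+0.1125)^t    t·PV
  1       812.50       730.3371       730.3371
  2       812.50       656.4828     1,312.9655
  3       812.50       590.0969     1,770.2906
  4       812.50       530.4242     2,121.6966
  5    25,812.50    15,147.1167    75,735.5834
  Σ                 17,654.4575    81,670.8732
P = 17,654.4575; D_Mac = 4.62608 yrs; D_mod = 4.62608/(1+0.1125) = 4.15827 yrs.
ΔP/P ≈ -D_mod · Δy = -4.15827 × (-0.0195) = +0.081086 = +8.1086%.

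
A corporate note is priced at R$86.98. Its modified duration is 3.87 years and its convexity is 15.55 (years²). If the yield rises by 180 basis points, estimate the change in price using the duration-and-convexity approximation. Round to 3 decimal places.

-R$5.840

Duration effect: -D_mod·Δy = -3.87 × (+0.018) = -0.069660
Convexity effect: ½·C·(Δy)² = 0.5 × 15.55 × (0.018)² = +0.0025191
ΔP/P ≈ -0.069660 + 0.0025191 = -0.0671409
ΔP ≈ 86.98 × (-0.0671409) = -5.839915482.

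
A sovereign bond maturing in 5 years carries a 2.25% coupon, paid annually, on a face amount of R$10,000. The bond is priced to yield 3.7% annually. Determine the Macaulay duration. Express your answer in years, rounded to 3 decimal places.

Periodic yield y = 0.037. Discount each cash flow and weight by its year:
  t   CF        PV=CF/(1+0.037)^t    t·PV
  1       225.00       216.9720       216.9720
  2       225.00       209.2305       418.4610
  3       225.00       201.7652       605.2956
  4       225.00       194.5662       778.2650
  5    10,225.00     8,526.4752    42,632.3761
  Σ                  9,349.0092    44,651.3697
Price P = Σ PV = 9,349.0092.
Macaulay duration = Σ(t·PV) / P = 44,651.3697 / 9,349.0092 = 4.77605 years.

4.776 years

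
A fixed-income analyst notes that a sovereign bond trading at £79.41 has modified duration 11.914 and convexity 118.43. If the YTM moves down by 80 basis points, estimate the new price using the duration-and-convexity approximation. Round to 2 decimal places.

Duration effect: -D_mod·Δy = -11.914 × (-0.008) = +0.095312
Convexity effect: ½·C·(Δy)² = 0.5 × 118.43 × (-0.008)² = +0.00378976
ΔP/P ≈ +0.095312 + 0.00378976 = +0.09910176
New price ≈ 79.41 × (1 + 0.09910176) = 87.2796707616.

£87.28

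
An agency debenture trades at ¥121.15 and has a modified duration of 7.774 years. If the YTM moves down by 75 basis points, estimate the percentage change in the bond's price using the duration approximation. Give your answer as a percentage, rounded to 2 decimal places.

+5.83%

Duration approximation: ΔP/P ≈ -D_mod · Δy = -7.774 × (-0.0075) = +0.058305.
As a percentage: +5.8305%.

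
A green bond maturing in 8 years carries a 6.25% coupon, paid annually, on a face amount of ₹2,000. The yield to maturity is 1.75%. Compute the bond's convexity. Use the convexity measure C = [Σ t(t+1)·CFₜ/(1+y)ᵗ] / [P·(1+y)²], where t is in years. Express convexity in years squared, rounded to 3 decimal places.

With y = 0.0175:
  t   CF        PV=CF/(1+0.0175)^t    t·PV        t(t+1)·PV
  1       125.00       122.8501       122.8501         245.7002
  2       125.00       120.7372       241.4744         724.4233
  3       125.00       118.6607       355.9820       1,423.9279
  4       125.00       116.6198       466.4793       2,332.3963
  5       125.00       114.6141       573.0703       3,438.4220
  6       125.00       112.6428       675.8569       4,730.9983
  7       125.00       110.7055       774.9383       6,199.5064
  8     2,125.00     1,849.6246    14,796.9967     133,172.9707
  Σ                  2,666.4548    18,007.6481     152,268.3452
P = 2,666.4548.
Convexity = Σ t(t+1)·PV / [P·(1+y)²] = 152,268.3452 / (2,666.4548 × 1.035306) = 55.15775.

55.158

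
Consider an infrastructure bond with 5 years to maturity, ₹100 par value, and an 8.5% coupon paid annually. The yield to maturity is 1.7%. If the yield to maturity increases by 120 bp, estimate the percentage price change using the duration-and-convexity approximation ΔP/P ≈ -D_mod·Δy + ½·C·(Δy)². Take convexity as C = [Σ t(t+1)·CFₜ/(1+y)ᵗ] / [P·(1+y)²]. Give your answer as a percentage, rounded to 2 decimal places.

With y = 0.017:
  t   CF        PV=CF/(1+0.017)^t    t·PV        t(t+1)·PV
  1         8.50         8.3579         8.3579          16.7158
  2         8.50         8.2182        16.4364          49.3092
  3         8.50         8.0808        24.2425          96.9700
  4         8.50         7.9458        31.7830         158.9151
  5       108.50        99.7298       498.6490       2,991.8942
  Σ                    132.3325       579.4689       3,313.8043
P = 132.3325; D_Mac = 4.37889 yrs; D_mod = 4.30569 yrs; C = 24.21132.
Duration effect: -4.30569 × (+0.012) = -0.051668
Convexity effect: 0.5 × 24.21132 × (0.012)² = +0.0017432
ΔP/P ≈ -0.051668 + 0.0017432 = -0.049925 = -4.9925%.

-4.99%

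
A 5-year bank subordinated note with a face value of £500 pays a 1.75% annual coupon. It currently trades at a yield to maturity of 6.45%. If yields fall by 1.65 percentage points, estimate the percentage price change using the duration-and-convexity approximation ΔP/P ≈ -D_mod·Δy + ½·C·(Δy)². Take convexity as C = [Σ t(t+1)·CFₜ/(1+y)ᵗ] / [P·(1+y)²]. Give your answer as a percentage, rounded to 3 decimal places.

With y = 0.0645:
  t   CF        PV=CF/(1+0.0645)^t    t·PV        t(t+1)·PV
  1         8.75         8.2198         8.2198          16.4396
  2         8.75         7.7218        15.4435          46.3306
  3         8.75         7.2539        21.7617          87.0467
  4         8.75         6.8144        27.2575         136.2873
  5       508.75       372.1998     1,860.9988      11,165.9929
  Σ                    402.2096     1,933.6813      11,452.0972
P = 402.2096; D_Mac = 4.80765 yrs; D_mod = 4.51634 yrs; C = 25.12704.
Duration effect: -4.51634 × (-0.0165) = +0.074520
Convexity effect: 0.5 × 25.12704 × (-0.0165)² = +0.0034204
ΔP/P ≈ +0.074520 + 0.0034204 = +0.077940 = +7.7940%.

+7.794%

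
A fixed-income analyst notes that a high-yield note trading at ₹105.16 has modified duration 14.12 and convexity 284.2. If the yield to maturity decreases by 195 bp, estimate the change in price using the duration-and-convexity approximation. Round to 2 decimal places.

Duration effect: -D_mod·Δy = -14.12 × (-0.0195) = +0.275340
Convexity effect: ½·C·(Δy)² = 0.5 × 284.2 × (-0.0195)² = +0.054033525
ΔP/P ≈ +0.275340 + 0.054033525 = +0.329373525
ΔP ≈ 105.16 × (+0.329373525) = +34.636919889.

+₹34.64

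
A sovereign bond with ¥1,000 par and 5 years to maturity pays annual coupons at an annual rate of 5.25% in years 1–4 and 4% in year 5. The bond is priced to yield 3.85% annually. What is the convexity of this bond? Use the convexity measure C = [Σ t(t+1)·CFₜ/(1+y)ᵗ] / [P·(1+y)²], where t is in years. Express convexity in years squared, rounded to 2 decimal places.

With y = 0.0385:
  t   CF        PV=CF/(1+0.0385)^t    t·PV        t(t+1)·PV
  1        52.50        50.5537        50.5537         101.1074
  2        52.50        48.6795        97.3590         292.0771
  3        52.50        46.8748       140.6245         562.4981
  4        52.50        45.1371       180.5483         902.7413
  5     1,040.00       860.9954     4,304.9770      25,829.8622
  Σ                  1,052.2405     4,774.0625      27,688.2861
P = 1,052.2405.
Convexity = Σ t(t+1)·PV / [P·(1+y)²] = 27,688.2861 / (1,052.2405 × 1.078482) = 24.39878.

24.40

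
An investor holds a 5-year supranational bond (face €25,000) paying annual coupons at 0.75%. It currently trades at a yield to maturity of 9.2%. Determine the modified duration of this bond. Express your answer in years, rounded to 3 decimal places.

Periodic yield y = 0.092. First find Macaulay duration:
  t   CF        PV=CF/(1+0.092)^t    t·PV
  1       187.50       171.7033       171.7033
  2       187.50       157.2375       314.4749
  3       187.50       143.9903       431.9710
  4       187.50       131.8593       527.4371
  5    25,187.50    16,220.7851    81,103.9257
  Σ                 16,825.5755    82,549.5121
P = 16,825.5755; Macaulay duration = 82,549.5121 / 16,825.5755 = 4.90619 years.
Modified duration = D_Mac / (1 + y) = 4.90619 / 1.092 = 4.49285 years.

4.493 years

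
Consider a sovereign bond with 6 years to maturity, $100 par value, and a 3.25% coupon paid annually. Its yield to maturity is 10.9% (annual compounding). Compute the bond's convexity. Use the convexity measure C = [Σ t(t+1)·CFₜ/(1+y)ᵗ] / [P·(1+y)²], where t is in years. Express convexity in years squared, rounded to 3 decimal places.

With y = 0.109:
  t   CF        PV=CF/(1+0.109)^t    t·PV        t(t+1)·PV
  1         3.25         2.9306         2.9306           5.8611
  2         3.25         2.6425         5.2851          15.8552
  3         3.25         2.3828         7.1484          28.5937
  4         3.25         2.1486         8.5944          42.9722
  5         3.25         1.9374         9.6871          58.1228
  6       103.25        55.5010       333.0060       2,331.0419
  Σ                     67.5429       366.6516       2,482.4469
P = 67.5429.
Convexity = Σ t(t+1)·PV / [P·(1+y)²] = 2,482.4469 / (67.5429 × 1.229881) = 29.88388.

29.884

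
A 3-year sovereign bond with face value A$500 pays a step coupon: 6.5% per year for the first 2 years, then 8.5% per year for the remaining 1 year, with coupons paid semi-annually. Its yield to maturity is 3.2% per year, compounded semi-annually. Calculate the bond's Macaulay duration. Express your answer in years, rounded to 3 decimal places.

2.785 years

Periodic yield y = 0.016. Discount each cash flow and weight by its period:
  t   CF        PV=CF/(1+0.016)^t    t·PV
  1        16.25        15.9941        15.9941
  2        16.25        15.7422        31.4844
  3        16.25        15.4943        46.4829
  4        16.25        15.2503        61.0012
  5        21.25        19.6286        98.1432
  6       521.25       473.8968     2,843.3811
  Σ                    556.0064     3,096.4870
Price P = Σ PV = 556.0064.
Macaulay duration = Σ(t·PV) / P = 3,096.4870 / 556.0064 = 5.56916 half-year periods.
In years: 5.56916 / 2 = 2.78458 years.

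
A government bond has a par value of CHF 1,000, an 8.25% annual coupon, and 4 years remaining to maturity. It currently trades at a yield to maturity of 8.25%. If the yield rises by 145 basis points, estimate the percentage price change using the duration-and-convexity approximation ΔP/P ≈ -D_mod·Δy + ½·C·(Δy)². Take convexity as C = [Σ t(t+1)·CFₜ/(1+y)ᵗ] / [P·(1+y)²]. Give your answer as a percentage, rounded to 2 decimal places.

With y = 0.0825:
  t   CF        PV=CF/(1+0.0825)^t    t·PV        t(t+1)·PV
  1        82.50        76.2125        76.2125         152.4249
  2        82.50        70.4041       140.8083         422.4248
  3        82.50        65.0385       195.1154         780.4615
  4     1,082.50       788.3449     3,153.3798      15,766.8988
  Σ                  1,000.0000     3,565.5159      17,122.2100
P = 1,000.0000; D_Mac = 3.56552 yrs; D_mod = 3.29378 yrs; C = 14.61181.
Duration effect: -3.29378 × (+0.0145) = -0.047760
Convexity effect: 0.5 × 14.61181 × (0.0145)² = +0.0015361
ΔP/P ≈ -0.047760 + 0.0015361 = -0.046224 = -4.6224%.

-4.62%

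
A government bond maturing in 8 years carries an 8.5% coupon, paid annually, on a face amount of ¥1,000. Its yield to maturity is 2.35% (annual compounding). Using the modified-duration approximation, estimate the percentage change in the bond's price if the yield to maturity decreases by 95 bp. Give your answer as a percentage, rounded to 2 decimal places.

Periodic yield y = 0.0235. Modified duration first:
  t   CF        PV=CF/(1+0.0235)^t    t·PV
  1        85.00        83.0484        83.0484
  2        85.00        81.1415       162.2831
  3        85.00        79.2785       237.8355
  4        85.00        77.4582       309.8329
  5        85.00        75.6798       378.3988
  6        85.00        73.9421       443.6527
  7        85.00        72.2444       505.7106
  8     1,085.00       901.0045     7,208.0360
  Σ                  1,443.7974     9,328.7978
P = 1,443.7974; D_Mac = 6.46129 yrs; D_mod = 6.46129/(1+0.0235) = 6.31294 yrs.
ΔP/P ≈ -D_mod · Δy = -6.31294 × (-0.0095) = +0.059973 = +5.9973%.

+6.00%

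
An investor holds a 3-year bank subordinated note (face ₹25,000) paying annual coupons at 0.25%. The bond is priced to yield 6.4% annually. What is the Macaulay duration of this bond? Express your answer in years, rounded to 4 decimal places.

2.9917 years

Periodic yield y = 0.064. Discount each cash flow and weight by its year:
  t   CF        PV=CF/(1+0.064)^t    t·PV
  1        62.50        58.7406        58.7406
  2        62.50        55.2073       110.4147
  3    25,062.50    20,806.5228    62,419.5683
  Σ                 20,920.4707    62,588.7236
Price P = Σ PV = 20,920.4707.
Macaulay duration = Σ(t·PV) / P = 62,588.7236 / 20,920.4707 = 2.99175 years.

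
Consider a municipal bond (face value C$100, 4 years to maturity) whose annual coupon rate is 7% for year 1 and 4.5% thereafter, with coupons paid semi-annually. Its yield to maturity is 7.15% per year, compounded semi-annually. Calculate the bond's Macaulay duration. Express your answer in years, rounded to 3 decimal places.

3.613 years

Periodic yield y = 0.03575. Discount each cash flow and weight by its period:
  t   CF        PV=CF/(1+0.03575)^t    t·PV
  1         3.50         3.3792         3.3792
  2         3.50         3.2626         6.5251
  3         2.25         2.0250         6.0749
  4         2.25         1.9551         7.8203
  5         2.25         1.8876         9.4380
  6         2.25         1.8224        10.9346
  7         2.25         1.7595        12.3167
  8       102.25        77.2012       617.6092
  Σ                     93.2925       674.0980
Price P = Σ PV = 93.2925.
Macaulay duration = Σ(t·PV) / P = 674.0980 / 93.2925 = 7.22564 half-year periods.
In years: 7.22564 / 2 = 3.61282 years.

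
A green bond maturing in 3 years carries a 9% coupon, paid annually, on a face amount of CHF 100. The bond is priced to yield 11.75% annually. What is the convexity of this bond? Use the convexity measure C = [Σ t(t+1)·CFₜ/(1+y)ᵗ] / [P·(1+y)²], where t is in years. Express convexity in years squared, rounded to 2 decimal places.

8.55

With y = 0.1175:
  t   CF        PV=CF/(1+0.1175)^t    t·PV        t(t+1)·PV
  1         9.00         8.0537         8.0537          16.1074
  2         9.00         7.2069        14.4138          43.2413
  3       109.00        78.1059       234.3177         937.2709
  Σ                     93.3665       256.7852         996.6196
P = 93.3665.
Convexity = Σ t(t+1)·PV / [P·(1+y)²] = 996.6196 / (93.3665 × 1.248806) = 8.54758.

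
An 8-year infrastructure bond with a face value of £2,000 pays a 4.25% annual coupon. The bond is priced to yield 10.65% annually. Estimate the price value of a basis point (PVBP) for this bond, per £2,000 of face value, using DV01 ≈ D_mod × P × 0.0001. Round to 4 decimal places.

Periodic yield y = 0.1065.
  t   CF        PV=CF/(1+0.1065)^t    t·PV
  1        85.00        76.8188        76.8188
  2        85.00        69.4250       138.8501
  3        85.00        62.7429       188.2287
  4        85.00        56.7039       226.8158
  5        85.00        51.2462       256.2311
  6        85.00        46.3138       277.8828
  7        85.00        41.8561       292.9929
  8     2,085.00       927.8862     7,423.0896
  Σ                  1,332.9930     8,880.9097
P = 1,332.9930; D_Mac = 6.66238 yrs; D_mod = 6.02113 yrs.
DV01 ≈ 6.02113 × 1,332.9930 × 0.0001 = 0.802613.

£0.8026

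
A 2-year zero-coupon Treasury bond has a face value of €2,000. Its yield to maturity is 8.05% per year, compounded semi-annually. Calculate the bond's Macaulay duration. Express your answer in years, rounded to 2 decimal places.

A zero-coupon bond has a single cash flow at maturity, so its Macaulay duration equals its maturity: 2 years.
(Equivalently: 4 semi-annual periods ÷ 2 = 2 years.)

2.00 years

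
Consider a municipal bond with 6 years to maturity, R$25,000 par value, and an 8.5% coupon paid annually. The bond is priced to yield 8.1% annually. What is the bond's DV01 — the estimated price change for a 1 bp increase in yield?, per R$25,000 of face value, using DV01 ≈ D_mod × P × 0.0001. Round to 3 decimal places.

R$11.662

Periodic yield y = 0.081.
  t   CF        PV=CF/(1+0.081)^t    t·PV
  1     2,125.00     1,965.7724     1,965.7724
  2     2,125.00     1,818.4759     3,636.9518
  3     2,125.00     1,682.2164     5,046.6491
  4     2,125.00     1,556.1668     6,224.6674
  5     2,125.00     1,439.5623     7,197.8115
  6    27,125.00    16,998.6951   101,992.1704
  Σ                 25,460.8889   126,064.0225
P = 25,460.8889; D_Mac = 4.95128 yrs; D_mod = 4.58028 yrs.
DV01 ≈ 4.58028 × 25,460.8889 × 0.0001 = 11.661797.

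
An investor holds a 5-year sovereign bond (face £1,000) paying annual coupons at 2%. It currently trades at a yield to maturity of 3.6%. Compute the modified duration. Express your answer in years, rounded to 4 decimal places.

4.6323 years

Periodic yield y = 0.036. First find Macaulay duration:
  t   CF        PV=CF/(1+0.036)^t    t·PV
  1        20.00        19.3050        19.3050
  2        20.00        18.6342        37.2684
  3        20.00        17.9867        53.9600
  4        20.00        17.3616        69.4466
  5     1,020.00       854.6758     4,273.3789
  Σ                    927.9633     4,453.3589
P = 927.9633; Macaulay duration = 4,453.3589 / 927.9633 = 4.79907 years.
Modified duration = D_Mac / (1 + y) = 4.79907 / 1.036 = 4.63230 years.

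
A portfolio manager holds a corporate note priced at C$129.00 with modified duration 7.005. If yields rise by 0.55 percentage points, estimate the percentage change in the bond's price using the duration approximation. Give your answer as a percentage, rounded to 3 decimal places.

Duration approximation: ΔP/P ≈ -D_mod · Δy = -7.005 × (+0.0055) = -0.0385275.
As a percentage: -3.85275%.

-3.853%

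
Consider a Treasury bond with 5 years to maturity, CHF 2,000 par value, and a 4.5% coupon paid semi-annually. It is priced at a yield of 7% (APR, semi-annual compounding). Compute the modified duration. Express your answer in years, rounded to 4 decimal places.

Periodic yield y = 0.035. First find Macaulay duration:
  t   CF        PV=CF/(1+0.035)^t    t·PV
  1        45.00        43.4783        43.4783
  2        45.00        42.0080        84.0160
  3        45.00        40.5874       121.7623
  4        45.00        39.2149       156.8596
  5        45.00        37.8888       189.4440
  6        45.00        36.6075       219.6452
  7        45.00        35.3696       247.5872
  8        45.00        34.1735       273.3882
  9        45.00        33.0179       297.1610
  10    2,045.00     1,449.7390    14,497.3897
  Σ                  1,792.0849    16,130.7313
P = 1,792.0849; Macaulay duration = 16,130.7313 / 1,792.0849 = 9.00110 half-year periods = 4.50055 years.
Modified duration = D_Mac / (1 + y) = 4.50055 / 1.035 = 4.34836 years.

4.3484 years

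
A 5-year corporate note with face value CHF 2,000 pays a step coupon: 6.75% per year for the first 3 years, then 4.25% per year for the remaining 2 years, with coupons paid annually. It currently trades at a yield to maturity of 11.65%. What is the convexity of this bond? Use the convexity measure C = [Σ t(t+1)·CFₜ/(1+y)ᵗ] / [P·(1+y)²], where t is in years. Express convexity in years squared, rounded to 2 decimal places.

With y = 0.1165:
  t   CF        PV=CF/(1+0.1165)^t    t·PV        t(t+1)·PV
  1       135.00       120.9136       120.9136         241.8271
  2       135.00       108.2970       216.5939         649.7818
  3       135.00        96.9968       290.9905       1,163.9621
  4        85.00        54.6996       218.7983       1,093.9917
  5     2,085.00     1,201.7453     6,008.7264      36,052.3582
  Σ                  1,582.6522     6,856.0227      39,201.9209
P = 1,582.6522.
Convexity = Σ t(t+1)·PV / [P·(1+y)²] = 39,201.9209 / (1,582.6522 × 1.246572) = 19.87030.

19.87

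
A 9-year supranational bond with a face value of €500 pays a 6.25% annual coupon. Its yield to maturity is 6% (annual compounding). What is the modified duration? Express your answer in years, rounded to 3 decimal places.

Periodic yield y = 0.06. First find Macaulay duration:
  t   CF        PV=CF/(1+0.06)^t    t·PV
  1        31.25        29.4811        29.4811
  2        31.25        27.8124        55.6248
  3        31.25        26.2381        78.7143
  4        31.25        24.7529        99.0117
  5        31.25        23.3518       116.7591
  6        31.25        22.0300       132.1801
  7        31.25        20.7830       145.4812
  8        31.25        19.6066       156.8531
  9       531.25       314.4461     2,830.0145
  Σ                    508.5021     3,644.1200
P = 508.5021; Macaulay duration = 3,644.1200 / 508.5021 = 7.16638 years.
Modified duration = D_Mac / (1 + y) = 7.16638 / 1.06 = 6.76074 years.

6.761 years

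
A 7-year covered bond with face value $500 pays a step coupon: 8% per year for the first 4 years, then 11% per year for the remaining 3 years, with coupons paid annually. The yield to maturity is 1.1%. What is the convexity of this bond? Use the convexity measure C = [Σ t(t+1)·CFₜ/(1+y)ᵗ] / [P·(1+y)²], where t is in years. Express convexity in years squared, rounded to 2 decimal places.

43.09

With y = 0.011:
  t   CF        PV=CF/(1+0.011)^t    t·PV        t(t+1)·PV
  1        40.00        39.5648        39.5648          79.1296
  2        40.00        39.1343        78.2686         234.8059
  3        40.00        38.7085       116.1255         464.5022
  4        40.00        38.2874       153.1494         765.7471
  5        55.00        52.0723       260.3616       1,562.1695
  6        55.00        51.5058       309.0345       2,163.2417
  7       555.00       514.0850     3,598.5947      28,788.7575
  Σ                    773.3580     4,555.0992      34,058.3534
P = 773.3580.
Convexity = Σ t(t+1)·PV / [P·(1+y)²] = 34,058.3534 / (773.3580 × 1.022121) = 43.08645.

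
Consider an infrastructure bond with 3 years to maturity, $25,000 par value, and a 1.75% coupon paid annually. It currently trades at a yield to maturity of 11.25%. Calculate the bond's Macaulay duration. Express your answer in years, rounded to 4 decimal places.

2.9407 years

Periodic yield y = 0.1125. Discount each cash flow and weight by its year:
  t   CF        PV=CF/(1+0.1125)^t    t·PV
  1       437.50       393.2584       393.2584
  2       437.50       353.4907       706.9814
  3    25,437.50    18,474.5712    55,423.7137
  Σ                 19,221.3204    56,523.9535
Price P = Σ PV = 19,221.3204.
Macaulay duration = Σ(t·PV) / P = 56,523.9535 / 19,221.3204 = 2.94069 years.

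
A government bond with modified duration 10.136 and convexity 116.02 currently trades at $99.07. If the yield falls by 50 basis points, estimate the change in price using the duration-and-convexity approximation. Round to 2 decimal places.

+$5.16

Duration effect: -D_mod·Δy = -10.136 × (-0.005) = +0.050680
Convexity effect: ½·C·(Δy)² = 0.5 × 116.02 × (-0.005)² = +0.00145025
ΔP/P ≈ +0.050680 + 0.00145025 = +0.05213025
ΔP ≈ 99.07 × (+0.05213025) = +5.1645438675.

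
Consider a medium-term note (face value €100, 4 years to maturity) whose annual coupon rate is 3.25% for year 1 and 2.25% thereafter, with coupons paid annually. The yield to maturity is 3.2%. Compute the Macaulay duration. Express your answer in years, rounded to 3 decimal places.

3.839 years

Periodic yield y = 0.032. Discount each cash flow and weight by its year:
  t   CF        PV=CF/(1+0.032)^t    t·PV
  1         3.25         3.1492         3.1492
  2         2.25         2.1126         4.2253
  3         2.25         2.0471         6.1414
  4       102.25        90.1456       360.5824
  Σ                     97.4546       374.0982
Price P = Σ PV = 97.4546.
Macaulay duration = Σ(t·PV) / P = 374.0982 / 97.4546 = 3.83869 years.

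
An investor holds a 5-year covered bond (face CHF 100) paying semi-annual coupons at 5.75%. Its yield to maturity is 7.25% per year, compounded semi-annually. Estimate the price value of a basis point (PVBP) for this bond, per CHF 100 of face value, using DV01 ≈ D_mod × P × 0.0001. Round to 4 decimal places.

Periodic yield y = 0.03625.
  t   CF        PV=CF/(1+0.03625)^t    t·PV
  1        2.875         2.7744         2.7744
  2        2.875         2.6774         5.3547
  3        2.875         2.5837         7.7511
  4        2.875         2.4933         9.9733
  5        2.875         2.4061        12.0305
  6        2.875         2.3219        13.9316
  7        2.875         2.2407        15.6850
  8        2.875         2.1623        17.2986
  9        2.875         2.0867        18.7802
  10     102.875        72.0550       720.5505
  Σ                     93.8017       824.1300
P = 93.8017; D_Mac = 8.78588 half-year periods = 4.39294 yrs; D_mod = 4.23927 yrs.
DV01 ≈ 4.23927 × 93.8017 × 0.0001 = 0.039765.

CHF 0.0398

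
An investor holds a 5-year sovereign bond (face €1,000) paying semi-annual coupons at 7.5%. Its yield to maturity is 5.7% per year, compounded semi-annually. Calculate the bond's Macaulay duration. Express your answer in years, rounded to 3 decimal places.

4.292 years

Periodic yield y = 0.0285. Discount each cash flow and weight by its period:
  t   CF        PV=CF/(1+0.0285)^t    t·PV
  1        37.50        36.4609        36.4609
  2        37.50        35.4505        70.9011
  3        37.50        34.4682       103.4045
  4        37.50        33.5131       134.0522
  5        37.50        32.5844       162.9220
  6        37.50        31.6815       190.0889
  7        37.50        30.8036       215.6251
  8        37.50        29.9500       239.6000
  9        37.50        29.1201       262.0807
  10    1,037.50       783.3307     7,833.3070
  Σ                  1,077.3629     9,248.4424
Price P = Σ PV = 1,077.3629.
Macaulay duration = Σ(t·PV) / P = 9,248.4424 / 1,077.3629 = 8.58433 half-year periods.
In years: 8.58433 / 2 = 4.29217 years.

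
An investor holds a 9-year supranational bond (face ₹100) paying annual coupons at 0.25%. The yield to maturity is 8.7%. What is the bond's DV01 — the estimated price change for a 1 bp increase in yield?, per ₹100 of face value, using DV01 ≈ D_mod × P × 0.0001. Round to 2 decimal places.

Periodic yield y = 0.087.
  t   CF        PV=CF/(1+0.087)^t    t·PV
  1         0.25         0.2300         0.2300
  2         0.25         0.2116         0.4232
  3         0.25         0.1946         0.5839
  4         0.25         0.1791         0.7163
  5         0.25         0.1647         0.8237
  6         0.25         0.1516         0.9093
  7         0.25         0.1394         0.9760
  8         0.25         0.1283         1.0261
  9       100.25        47.3171       425.8543
  Σ                     48.7164       431.5427
P = 48.7164; D_Mac = 8.85826 yrs; D_mod = 8.14928 yrs.
DV01 ≈ 8.14928 × 48.7164 × 0.0001 = 0.039700.

₹0.04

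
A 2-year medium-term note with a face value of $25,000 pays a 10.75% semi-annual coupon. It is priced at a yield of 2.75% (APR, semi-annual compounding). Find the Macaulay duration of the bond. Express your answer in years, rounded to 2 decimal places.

1.86 years

Periodic yield y = 0.01375. Discount each cash flow and weight by its period:
  t   CF        PV=CF/(1+0.01375)^t    t·PV
  1     1,343.75     1,325.5240     1,325.5240
  2     1,343.75     1,307.5453     2,615.0906
  3     1,343.75     1,289.8104     3,869.4312
  4    26,343.75    24,943.3125    99,773.2499
  Σ                 28,866.1922   107,583.2958
Price P = Σ PV = 28,866.1922.
Macaulay duration = Σ(t·PV) / P = 107,583.2958 / 28,866.1922 = 3.72697 half-year periods.
In years: 3.72697 / 2 = 1.86348 years.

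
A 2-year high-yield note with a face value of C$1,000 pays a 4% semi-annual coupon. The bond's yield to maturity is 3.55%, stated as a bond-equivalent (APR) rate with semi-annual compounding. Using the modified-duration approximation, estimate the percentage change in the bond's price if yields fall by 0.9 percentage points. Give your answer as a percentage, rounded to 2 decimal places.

Periodic yield y = 0.01775. Modified duration first:
  t   CF        PV=CF/(1+0.01775)^t    t·PV
  1        20.00        19.6512        19.6512
  2        20.00        19.3085        38.6169
  3        20.00        18.9717        56.9152
  4     1,020.00       950.6830     3,802.7320
  Σ                  1,008.6144     3,917.9153
P = 1,008.6144; D_Mac = 3.88445 half-year periods = 1.94223 yrs; D_mod = 1.94223/(1+0.01775) = 1.90835 yrs.
ΔP/P ≈ -D_mod · Δy = -1.90835 × (-0.009) = +0.017175 = +1.7175%.

+1.72%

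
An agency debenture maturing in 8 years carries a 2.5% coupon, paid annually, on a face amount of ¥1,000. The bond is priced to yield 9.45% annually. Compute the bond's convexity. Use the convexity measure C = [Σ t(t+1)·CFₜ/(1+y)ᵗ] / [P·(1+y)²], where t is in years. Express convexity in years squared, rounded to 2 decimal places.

51.59

With y = 0.0945:
  t   CF        PV=CF/(1+0.0945)^t    t·PV        t(t+1)·PV
  1        25.00        22.8415        22.8415          45.6830
  2        25.00        20.8693        41.7387         125.2160
  3        25.00        19.0675        57.2024         228.8094
  4        25.00        17.4212        69.6846         348.4231
  5        25.00        15.9170        79.5850         477.5100
  6        25.00        14.5427        87.2563         610.7939
  7        25.00        13.2871        93.0096         744.0766
  8     1,025.00       497.7345     3,981.8759      35,836.8835
  Σ                    621.6807     4,433.1939      38,417.3955
P = 621.6807.
Convexity = Σ t(t+1)·PV / [P·(1+y)²] = 38,417.3955 / (621.6807 × 1.197930) = 51.58566.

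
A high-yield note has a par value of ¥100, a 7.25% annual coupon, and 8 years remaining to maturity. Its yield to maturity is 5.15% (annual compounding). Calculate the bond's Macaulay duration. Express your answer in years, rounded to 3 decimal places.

Periodic yield y = 0.0515. Discount each cash flow and weight by its year:
  t   CF        PV=CF/(1+0.0515)^t    t·PV
  1         7.25         6.8949         6.8949
  2         7.25         6.5572        13.1144
  3         7.25         6.2361        18.7082
  4         7.25         5.9306        23.7225
  5         7.25         5.6402        28.2008
  6         7.25         5.3639        32.1835
  7         7.25         5.1012        35.7085
  8       107.25        71.7667       574.1337
  Σ                    113.4908       732.6666
Price P = Σ PV = 113.4908.
Macaulay duration = Σ(t·PV) / P = 732.6666 / 113.4908 = 6.45573 years.

6.456 years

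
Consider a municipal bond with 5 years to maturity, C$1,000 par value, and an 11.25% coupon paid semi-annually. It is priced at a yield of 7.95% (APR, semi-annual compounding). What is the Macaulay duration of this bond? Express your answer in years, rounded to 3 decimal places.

Periodic yield y = 0.03975. Discount each cash flow and weight by its period:
  t   CF        PV=CF/(1+0.03975)^t    t·PV
  1        56.25        54.0995        54.0995
  2        56.25        52.0313       104.0626
  3        56.25        50.0421       150.1264
  4        56.25        48.1290       192.5160
  5        56.25        46.2890       231.4450
  6        56.25        44.5194       267.1162
  7        56.25        42.8174       299.7216
  8        56.25        41.1805       329.4436
  9        56.25        39.6061       356.4550
  10    1,056.25       715.2822     7,152.8222
  Σ                  1,133.9965     9,137.8082
Price P = Σ PV = 1,133.9965.
Macaulay duration = Σ(t·PV) / P = 9,137.8082 / 1,133.9965 = 8.05806 half-year periods.
In years: 8.05806 / 2 = 4.02903 years.

4.029 years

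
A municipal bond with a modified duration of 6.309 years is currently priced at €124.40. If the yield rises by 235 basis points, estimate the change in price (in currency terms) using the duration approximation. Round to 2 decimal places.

Duration approximation: ΔP/P ≈ -D_mod · Δy = -6.309 × (+0.0235) = -0.1482615.
ΔP ≈ 124.40 × (-0.1482615) = -18.4437306.

-€18.44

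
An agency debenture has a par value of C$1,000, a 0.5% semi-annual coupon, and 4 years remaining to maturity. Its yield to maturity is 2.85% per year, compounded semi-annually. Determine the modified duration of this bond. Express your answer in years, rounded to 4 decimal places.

3.9075 years

Periodic yield y = 0.01425. First find Macaulay duration:
  t   CF        PV=CF/(1+0.01425)^t    t·PV
  1         2.50         2.4649         2.4649
  2         2.50         2.4302         4.8605
  3         2.50         2.3961         7.1883
  4         2.50         2.3624         9.4497
  5         2.50         2.3292        11.6462
  6         2.50         2.2965        13.7791
  7         2.50         2.2643        15.8498
  8     1,002.50       895.2086     7,161.6689
  Σ                    911.7523     7,226.9074
P = 911.7523; Macaulay duration = 7,226.9074 / 911.7523 = 7.92639 half-year periods = 3.96320 years.
Modified duration = D_Mac / (1 + y) = 3.96320 / 1.01425 = 3.90751 years.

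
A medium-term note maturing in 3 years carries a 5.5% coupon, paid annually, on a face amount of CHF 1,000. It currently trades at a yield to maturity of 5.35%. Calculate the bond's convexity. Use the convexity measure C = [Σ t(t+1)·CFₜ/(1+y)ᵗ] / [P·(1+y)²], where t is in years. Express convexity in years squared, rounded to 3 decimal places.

10.077

With y = 0.0535:
  t   CF        PV=CF/(1+0.0535)^t    t·PV        t(t+1)·PV
  1        55.00        52.2069        52.2069         104.4139
  2        55.00        49.5557        99.1114         297.3342
  3     1,055.00       902.2956     2,706.8868      10,827.5472
  Σ                  1,004.0582     2,858.2051      11,229.2953
P = 1,004.0582.
Convexity = Σ t(t+1)·PV / [P·(1+y)²] = 11,229.2953 / (1,004.0582 × 1.109862) = 10.07684.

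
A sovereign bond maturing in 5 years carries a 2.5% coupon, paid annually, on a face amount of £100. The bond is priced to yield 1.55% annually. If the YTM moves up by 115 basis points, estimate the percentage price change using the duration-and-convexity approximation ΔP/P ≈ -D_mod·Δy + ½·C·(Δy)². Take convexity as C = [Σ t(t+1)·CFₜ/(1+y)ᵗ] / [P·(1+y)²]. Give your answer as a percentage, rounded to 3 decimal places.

-5.219%

With y = 0.0155:
  t   CF        PV=CF/(1+0.0155)^t    t·PV        t(t+1)·PV
  1         2.50         2.4618         2.4618           4.9237
  2         2.50         2.4243         4.8485          14.5456
  3         2.50         2.3873         7.1618          28.6472
  4         2.50         2.3508         9.4033          47.0165
  5       102.50        94.9127       474.5634       2,847.3803
  Σ                    104.5369       498.4388       2,942.5133
P = 104.5369; D_Mac = 4.76807 yrs; D_mod = 4.69529 yrs; C = 27.29538.
Duration effect: -4.69529 × (+0.0115) = -0.053996
Convexity effect: 0.5 × 27.29538 × (0.0115)² = +0.0018049
ΔP/P ≈ -0.053996 + 0.0018049 = -0.052191 = -5.2191%.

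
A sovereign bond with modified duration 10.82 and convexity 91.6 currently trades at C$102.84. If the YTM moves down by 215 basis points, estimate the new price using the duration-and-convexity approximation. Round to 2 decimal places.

Duration effect: -D_mod·Δy = -10.82 × (-0.0215) = +0.232630
Convexity effect: ½·C·(Δy)² = 0.5 × 91.6 × (-0.0215)² = +0.02117105
ΔP/P ≈ +0.232630 + 0.02117105 = +0.25380105
New price ≈ 102.84 × (1 + 0.25380105) = 128.940899982.

C$128.94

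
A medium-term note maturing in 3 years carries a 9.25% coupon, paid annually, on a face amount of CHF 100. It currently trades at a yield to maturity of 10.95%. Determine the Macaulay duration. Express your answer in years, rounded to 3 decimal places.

2.748 years

Periodic yield y = 0.1095. Discount each cash flow and weight by its year:
  t   CF        PV=CF/(1+0.1095)^t    t·PV
  1         9.25         8.3371         8.3371
  2         9.25         7.5143        15.0286
  3       109.25        79.9907       239.9721
  Σ                     95.8421       263.3378
Price P = Σ PV = 95.8421.
Macaulay duration = Σ(t·PV) / P = 263.3378 / 95.8421 = 2.74762 years.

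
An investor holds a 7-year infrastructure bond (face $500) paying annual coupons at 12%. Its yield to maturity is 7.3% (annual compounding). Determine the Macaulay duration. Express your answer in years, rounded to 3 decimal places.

Periodic yield y = 0.073. Discount each cash flow and weight by its year:
  t   CF        PV=CF/(1+0.073)^t    t·PV
  1        60.00        55.9180        55.9180
  2        60.00        52.1137       104.2274
  3        60.00        48.5682       145.7046
  4        60.00        45.2639       181.0558
  5        60.00        42.1845       210.9224
  6        60.00        39.3145       235.8871
  7       560.00       341.9715     2,393.8008
  Σ                    625.3344     3,327.5160
Price P = Σ PV = 625.3344.
Macaulay duration = Σ(t·PV) / P = 3,327.5160 / 625.3344 = 5.32118 years.

5.321 years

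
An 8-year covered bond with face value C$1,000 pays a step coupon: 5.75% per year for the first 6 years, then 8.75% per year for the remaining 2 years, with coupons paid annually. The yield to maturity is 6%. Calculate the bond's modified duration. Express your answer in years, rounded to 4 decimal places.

6.2762 years

Periodic yield y = 0.06. First find Macaulay duration:
  t   CF        PV=CF/(1+0.06)^t    t·PV
  1        57.50        54.2453        54.2453
  2        57.50        51.1748       102.3496
  3        57.50        48.2781       144.8343
  4        57.50        45.5454       182.1815
  5        57.50        42.9673       214.8367
  6        57.50        40.5352       243.2114
  7        87.50        58.1925       407.3475
  8     1,087.50       682.3110     5,458.4876
  Σ                  1,023.2496     6,807.4940
P = 1,023.2496; Macaulay duration = 6,807.4940 / 1,023.2496 = 6.65282 years.
Modified duration = D_Mac / (1 + y) = 6.65282 / 1.06 = 6.27624 years.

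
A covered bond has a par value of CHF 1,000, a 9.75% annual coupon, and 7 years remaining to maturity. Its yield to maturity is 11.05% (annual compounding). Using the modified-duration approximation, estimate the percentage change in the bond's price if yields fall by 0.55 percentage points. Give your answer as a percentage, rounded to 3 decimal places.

Periodic yield y = 0.1105. Modified duration first:
  t   CF        PV=CF/(1+0.1105)^t    t·PV
  1        97.50        87.7983        87.7983
  2        97.50        79.0619       158.1239
  3        97.50        71.1949       213.5847
  4        97.50        64.1107       256.4427
  5        97.50        57.7314       288.6568
  6        97.50        51.9868       311.9209
  7     1,097.50       526.9563     3,688.6940
  Σ                    938.8403     5,005.2213
P = 938.8403; D_Mac = 5.33128 yrs; D_mod = 5.33128/(1+0.1105) = 4.80079 yrs.
ΔP/P ≈ -D_mod · Δy = -4.80079 × (-0.0055) = +0.026404 = +2.6404%.

+2.640%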